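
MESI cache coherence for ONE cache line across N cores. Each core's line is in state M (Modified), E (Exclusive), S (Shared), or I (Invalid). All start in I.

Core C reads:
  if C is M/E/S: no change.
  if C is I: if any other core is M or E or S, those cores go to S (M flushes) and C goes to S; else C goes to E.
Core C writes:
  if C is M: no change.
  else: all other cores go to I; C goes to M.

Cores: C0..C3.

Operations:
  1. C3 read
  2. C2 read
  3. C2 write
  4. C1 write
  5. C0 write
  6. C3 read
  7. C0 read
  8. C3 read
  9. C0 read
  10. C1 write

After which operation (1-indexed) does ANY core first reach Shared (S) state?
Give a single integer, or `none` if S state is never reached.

Op 1: C3 read [C3 read from I: no other sharers -> C3=E (exclusive)] -> [I,I,I,E]
Op 2: C2 read [C2 read from I: others=['C3=E'] -> C2=S, others downsized to S] -> [I,I,S,S]
  -> First S state at op 2; remaining ops need not be traced.

Answer: 2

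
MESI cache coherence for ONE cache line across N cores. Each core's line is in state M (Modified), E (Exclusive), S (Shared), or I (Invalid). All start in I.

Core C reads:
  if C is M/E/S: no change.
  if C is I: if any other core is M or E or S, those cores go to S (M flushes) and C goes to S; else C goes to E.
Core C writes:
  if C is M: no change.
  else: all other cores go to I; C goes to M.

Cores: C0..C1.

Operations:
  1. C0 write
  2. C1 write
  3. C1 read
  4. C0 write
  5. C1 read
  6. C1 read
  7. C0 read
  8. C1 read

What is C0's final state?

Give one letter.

Op 1: C0 write [C0 write: invalidate none -> C0=M] -> [M,I]
Op 2: C1 write [C1 write: invalidate ['C0=M'] -> C1=M] -> [I,M]
Op 3: C1 read [C1 read: already in M, no change] -> [I,M]
Op 4: C0 write [C0 write: invalidate ['C1=M'] -> C0=M] -> [M,I]
Op 5: C1 read [C1 read from I: others=['C0=M'] -> C1=S, others downsized to S] -> [S,S]
Op 6: C1 read [C1 read: already in S, no change] -> [S,S]
Op 7: C0 read [C0 read: already in S, no change] -> [S,S]
Op 8: C1 read [C1 read: already in S, no change] -> [S,S]

Answer: S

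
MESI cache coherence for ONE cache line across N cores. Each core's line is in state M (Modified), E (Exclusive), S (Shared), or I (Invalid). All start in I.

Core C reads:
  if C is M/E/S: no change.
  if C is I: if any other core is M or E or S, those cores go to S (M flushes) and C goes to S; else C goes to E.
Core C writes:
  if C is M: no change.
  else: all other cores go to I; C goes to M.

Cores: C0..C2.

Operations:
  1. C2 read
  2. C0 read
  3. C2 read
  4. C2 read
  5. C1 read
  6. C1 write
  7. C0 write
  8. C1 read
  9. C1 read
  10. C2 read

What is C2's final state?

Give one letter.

Op 1: C2 read [C2 read from I: no other sharers -> C2=E (exclusive)] -> [I,I,E]
Op 2: C0 read [C0 read from I: others=['C2=E'] -> C0=S, others downsized to S] -> [S,I,S]
Op 3: C2 read [C2 read: already in S, no change] -> [S,I,S]
Op 4: C2 read [C2 read: already in S, no change] -> [S,I,S]
Op 5: C1 read [C1 read from I: others=['C0=S', 'C2=S'] -> C1=S, others downsized to S] -> [S,S,S]
Op 6: C1 write [C1 write: invalidate ['C0=S', 'C2=S'] -> C1=M] -> [I,M,I]
Op 7: C0 write [C0 write: invalidate ['C1=M'] -> C0=M] -> [M,I,I]
Op 8: C1 read [C1 read from I: others=['C0=M'] -> C1=S, others downsized to S] -> [S,S,I]
Op 9: C1 read [C1 read: already in S, no change] -> [S,S,I]
Op 10: C2 read [C2 read from I: others=['C0=S', 'C1=S'] -> C2=S, others downsized to S] -> [S,S,S]

Answer: S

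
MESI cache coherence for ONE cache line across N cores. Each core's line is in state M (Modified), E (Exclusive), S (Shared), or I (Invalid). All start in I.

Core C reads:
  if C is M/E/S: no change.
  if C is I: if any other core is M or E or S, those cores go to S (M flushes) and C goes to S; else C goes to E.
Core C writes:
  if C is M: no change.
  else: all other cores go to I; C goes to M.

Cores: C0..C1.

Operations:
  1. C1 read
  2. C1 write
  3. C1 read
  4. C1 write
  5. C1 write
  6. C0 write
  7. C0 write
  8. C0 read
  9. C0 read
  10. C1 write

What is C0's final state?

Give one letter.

Answer: I

Derivation:
Op 1: C1 read [C1 read from I: no other sharers -> C1=E (exclusive)] -> [I,E]
Op 2: C1 write [C1 write: invalidate none -> C1=M] -> [I,M]
Op 3: C1 read [C1 read: already in M, no change] -> [I,M]
Op 4: C1 write [C1 write: already M (modified), no change] -> [I,M]
Op 5: C1 write [C1 write: already M (modified), no change] -> [I,M]
Op 6: C0 write [C0 write: invalidate ['C1=M'] -> C0=M] -> [M,I]
Op 7: C0 write [C0 write: already M (modified), no change] -> [M,I]
Op 8: C0 read [C0 read: already in M, no change] -> [M,I]
Op 9: C0 read [C0 read: already in M, no change] -> [M,I]
Op 10: C1 write [C1 write: invalidate ['C0=M'] -> C1=M] -> [I,M]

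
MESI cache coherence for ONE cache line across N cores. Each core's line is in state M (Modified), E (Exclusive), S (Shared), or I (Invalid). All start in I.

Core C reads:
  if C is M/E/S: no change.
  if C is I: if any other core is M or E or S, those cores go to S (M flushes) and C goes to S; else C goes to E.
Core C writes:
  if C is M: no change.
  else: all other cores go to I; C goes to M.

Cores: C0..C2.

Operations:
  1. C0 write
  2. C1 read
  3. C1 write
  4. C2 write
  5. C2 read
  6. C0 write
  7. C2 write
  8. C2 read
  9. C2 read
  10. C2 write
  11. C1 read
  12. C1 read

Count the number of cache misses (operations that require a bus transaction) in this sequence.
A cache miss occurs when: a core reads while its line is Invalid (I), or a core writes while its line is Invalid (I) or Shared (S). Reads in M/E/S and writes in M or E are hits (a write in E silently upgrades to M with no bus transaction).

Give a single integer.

Op 1: C0 write [C0 write: invalidate none -> C0=M] -> [M,I,I] [MISS #1: write from I]
Op 2: C1 read [C1 read from I: others=['C0=M'] -> C1=S, others downsized to S] -> [S,S,I] [MISS #2: read from I]
Op 3: C1 write [C1 write: invalidate ['C0=S'] -> C1=M] -> [I,M,I] [MISS #3: write from S]
Op 4: C2 write [C2 write: invalidate ['C1=M'] -> C2=M] -> [I,I,M] [MISS #4: write from I]
Op 5: C2 read [C2 read: already in M, no change] -> [I,I,M] [hit: read from M]
Op 6: C0 write [C0 write: invalidate ['C2=M'] -> C0=M] -> [M,I,I] [MISS #5: write from I]
Op 7: C2 write [C2 write: invalidate ['C0=M'] -> C2=M] -> [I,I,M] [MISS #6: write from I]
Op 8: C2 read [C2 read: already in M, no change] -> [I,I,M] [hit: read from M]
Op 9: C2 read [C2 read: already in M, no change] -> [I,I,M] [hit: read from M]
Op 10: C2 write [C2 write: already M (modified), no change] -> [I,I,M] [hit: write from M]
Op 11: C1 read [C1 read from I: others=['C2=M'] -> C1=S, others downsized to S] -> [I,S,S] [MISS #7: read from I]
Op 12: C1 read [C1 read: already in S, no change] -> [I,S,S] [hit: read from S]

Answer: 7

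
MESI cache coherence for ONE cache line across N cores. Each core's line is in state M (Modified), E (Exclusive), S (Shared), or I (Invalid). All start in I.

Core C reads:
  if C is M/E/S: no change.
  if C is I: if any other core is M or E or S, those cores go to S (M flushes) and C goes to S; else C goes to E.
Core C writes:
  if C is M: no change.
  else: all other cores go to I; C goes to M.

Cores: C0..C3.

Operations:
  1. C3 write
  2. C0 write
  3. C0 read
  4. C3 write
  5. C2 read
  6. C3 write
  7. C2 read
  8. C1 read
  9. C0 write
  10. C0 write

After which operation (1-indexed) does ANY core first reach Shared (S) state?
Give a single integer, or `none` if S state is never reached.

Op 1: C3 write [C3 write: invalidate none -> C3=M] -> [I,I,I,M]
Op 2: C0 write [C0 write: invalidate ['C3=M'] -> C0=M] -> [M,I,I,I]
Op 3: C0 read [C0 read: already in M, no change] -> [M,I,I,I]
Op 4: C3 write [C3 write: invalidate ['C0=M'] -> C3=M] -> [I,I,I,M]
Op 5: C2 read [C2 read from I: others=['C3=M'] -> C2=S, others downsized to S] -> [I,I,S,S]
  -> First S state at op 5; remaining ops need not be traced.

Answer: 5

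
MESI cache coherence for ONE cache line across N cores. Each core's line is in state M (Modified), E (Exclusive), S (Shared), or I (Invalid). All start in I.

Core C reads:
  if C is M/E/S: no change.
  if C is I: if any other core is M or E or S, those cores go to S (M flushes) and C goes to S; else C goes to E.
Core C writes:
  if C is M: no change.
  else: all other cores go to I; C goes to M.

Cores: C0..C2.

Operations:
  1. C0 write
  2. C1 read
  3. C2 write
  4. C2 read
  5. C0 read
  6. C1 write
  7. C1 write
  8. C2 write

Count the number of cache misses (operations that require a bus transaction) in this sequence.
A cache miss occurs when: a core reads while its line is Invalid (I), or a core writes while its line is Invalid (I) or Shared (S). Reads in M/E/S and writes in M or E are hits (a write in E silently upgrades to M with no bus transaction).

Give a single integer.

Answer: 6

Derivation:
Op 1: C0 write [C0 write: invalidate none -> C0=M] -> [M,I,I] [MISS #1: write from I]
Op 2: C1 read [C1 read from I: others=['C0=M'] -> C1=S, others downsized to S] -> [S,S,I] [MISS #2: read from I]
Op 3: C2 write [C2 write: invalidate ['C0=S', 'C1=S'] -> C2=M] -> [I,I,M] [MISS #3: write from I]
Op 4: C2 read [C2 read: already in M, no change] -> [I,I,M] [hit: read from M]
Op 5: C0 read [C0 read from I: others=['C2=M'] -> C0=S, others downsized to S] -> [S,I,S] [MISS #4: read from I]
Op 6: C1 write [C1 write: invalidate ['C0=S', 'C2=S'] -> C1=M] -> [I,M,I] [MISS #5: write from I]
Op 7: C1 write [C1 write: already M (modified), no change] -> [I,M,I] [hit: write from M]
Op 8: C2 write [C2 write: invalidate ['C1=M'] -> C2=M] -> [I,I,M] [MISS #6: write from I]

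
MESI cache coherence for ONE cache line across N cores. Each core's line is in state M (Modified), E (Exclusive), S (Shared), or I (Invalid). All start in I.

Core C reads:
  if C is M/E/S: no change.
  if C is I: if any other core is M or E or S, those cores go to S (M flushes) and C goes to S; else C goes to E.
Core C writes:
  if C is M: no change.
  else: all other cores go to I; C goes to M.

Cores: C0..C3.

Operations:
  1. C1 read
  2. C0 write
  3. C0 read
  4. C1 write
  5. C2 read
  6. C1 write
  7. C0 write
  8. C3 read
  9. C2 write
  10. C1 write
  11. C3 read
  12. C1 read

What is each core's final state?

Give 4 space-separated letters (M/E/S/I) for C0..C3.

Answer: I S I S

Derivation:
Op 1: C1 read [C1 read from I: no other sharers -> C1=E (exclusive)] -> [I,E,I,I]
Op 2: C0 write [C0 write: invalidate ['C1=E'] -> C0=M] -> [M,I,I,I]
Op 3: C0 read [C0 read: already in M, no change] -> [M,I,I,I]
Op 4: C1 write [C1 write: invalidate ['C0=M'] -> C1=M] -> [I,M,I,I]
Op 5: C2 read [C2 read from I: others=['C1=M'] -> C2=S, others downsized to S] -> [I,S,S,I]
Op 6: C1 write [C1 write: invalidate ['C2=S'] -> C1=M] -> [I,M,I,I]
Op 7: C0 write [C0 write: invalidate ['C1=M'] -> C0=M] -> [M,I,I,I]
Op 8: C3 read [C3 read from I: others=['C0=M'] -> C3=S, others downsized to S] -> [S,I,I,S]
Op 9: C2 write [C2 write: invalidate ['C0=S', 'C3=S'] -> C2=M] -> [I,I,M,I]
Op 10: C1 write [C1 write: invalidate ['C2=M'] -> C1=M] -> [I,M,I,I]
Op 11: C3 read [C3 read from I: others=['C1=M'] -> C3=S, others downsized to S] -> [I,S,I,S]
Op 12: C1 read [C1 read: already in S, no change] -> [I,S,I,S]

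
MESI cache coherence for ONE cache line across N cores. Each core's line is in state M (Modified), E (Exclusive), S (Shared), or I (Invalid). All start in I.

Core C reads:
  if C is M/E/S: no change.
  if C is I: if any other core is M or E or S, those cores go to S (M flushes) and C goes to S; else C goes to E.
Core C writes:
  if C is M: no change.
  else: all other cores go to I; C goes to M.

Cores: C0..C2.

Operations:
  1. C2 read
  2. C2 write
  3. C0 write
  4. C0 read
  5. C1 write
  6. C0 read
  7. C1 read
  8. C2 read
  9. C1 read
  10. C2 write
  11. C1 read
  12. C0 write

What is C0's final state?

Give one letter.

Answer: M

Derivation:
Op 1: C2 read [C2 read from I: no other sharers -> C2=E (exclusive)] -> [I,I,E]
Op 2: C2 write [C2 write: invalidate none -> C2=M] -> [I,I,M]
Op 3: C0 write [C0 write: invalidate ['C2=M'] -> C0=M] -> [M,I,I]
Op 4: C0 read [C0 read: already in M, no change] -> [M,I,I]
Op 5: C1 write [C1 write: invalidate ['C0=M'] -> C1=M] -> [I,M,I]
Op 6: C0 read [C0 read from I: others=['C1=M'] -> C0=S, others downsized to S] -> [S,S,I]
Op 7: C1 read [C1 read: already in S, no change] -> [S,S,I]
Op 8: C2 read [C2 read from I: others=['C0=S', 'C1=S'] -> C2=S, others downsized to S] -> [S,S,S]
Op 9: C1 read [C1 read: already in S, no change] -> [S,S,S]
Op 10: C2 write [C2 write: invalidate ['C0=S', 'C1=S'] -> C2=M] -> [I,I,M]
Op 11: C1 read [C1 read from I: others=['C2=M'] -> C1=S, others downsized to S] -> [I,S,S]
Op 12: C0 write [C0 write: invalidate ['C1=S', 'C2=S'] -> C0=M] -> [M,I,I]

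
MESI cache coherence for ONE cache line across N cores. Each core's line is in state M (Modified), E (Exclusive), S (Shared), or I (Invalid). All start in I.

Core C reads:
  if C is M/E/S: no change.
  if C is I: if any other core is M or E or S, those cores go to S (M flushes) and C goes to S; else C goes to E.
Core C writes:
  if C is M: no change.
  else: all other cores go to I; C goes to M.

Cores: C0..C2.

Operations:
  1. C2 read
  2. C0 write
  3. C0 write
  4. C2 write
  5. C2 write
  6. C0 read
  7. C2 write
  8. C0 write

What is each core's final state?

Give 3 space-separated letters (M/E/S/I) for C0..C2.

Op 1: C2 read [C2 read from I: no other sharers -> C2=E (exclusive)] -> [I,I,E]
Op 2: C0 write [C0 write: invalidate ['C2=E'] -> C0=M] -> [M,I,I]
Op 3: C0 write [C0 write: already M (modified), no change] -> [M,I,I]
Op 4: C2 write [C2 write: invalidate ['C0=M'] -> C2=M] -> [I,I,M]
Op 5: C2 write [C2 write: already M (modified), no change] -> [I,I,M]
Op 6: C0 read [C0 read from I: others=['C2=M'] -> C0=S, others downsized to S] -> [S,I,S]
Op 7: C2 write [C2 write: invalidate ['C0=S'] -> C2=M] -> [I,I,M]
Op 8: C0 write [C0 write: invalidate ['C2=M'] -> C0=M] -> [M,I,I]

Answer: M I I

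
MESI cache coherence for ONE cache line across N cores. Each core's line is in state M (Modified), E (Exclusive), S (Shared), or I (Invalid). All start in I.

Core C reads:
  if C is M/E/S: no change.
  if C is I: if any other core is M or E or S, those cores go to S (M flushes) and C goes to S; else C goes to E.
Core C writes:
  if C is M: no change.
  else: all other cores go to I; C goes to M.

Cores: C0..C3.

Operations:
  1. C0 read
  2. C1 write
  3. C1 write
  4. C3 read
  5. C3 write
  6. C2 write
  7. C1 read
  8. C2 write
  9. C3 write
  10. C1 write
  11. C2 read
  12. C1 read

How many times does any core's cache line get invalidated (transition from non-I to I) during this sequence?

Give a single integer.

Answer: 6

Derivation:
Op 1: C0 read [C0 read from I: no other sharers -> C0=E (exclusive)] -> [E,I,I,I] (invalidations this op: 0; running total: 0)
Op 2: C1 write [C1 write: invalidate ['C0=E'] -> C1=M] -> [I,M,I,I] (invalidations this op: 1; running total: 1)
Op 3: C1 write [C1 write: already M (modified), no change] -> [I,M,I,I] (invalidations this op: 0; running total: 1)
Op 4: C3 read [C3 read from I: others=['C1=M'] -> C3=S, others downsized to S] -> [I,S,I,S] (invalidations this op: 0; running total: 1)
Op 5: C3 write [C3 write: invalidate ['C1=S'] -> C3=M] -> [I,I,I,M] (invalidations this op: 1; running total: 2)
Op 6: C2 write [C2 write: invalidate ['C3=M'] -> C2=M] -> [I,I,M,I] (invalidations this op: 1; running total: 3)
Op 7: C1 read [C1 read from I: others=['C2=M'] -> C1=S, others downsized to S] -> [I,S,S,I] (invalidations this op: 0; running total: 3)
Op 8: C2 write [C2 write: invalidate ['C1=S'] -> C2=M] -> [I,I,M,I] (invalidations this op: 1; running total: 4)
Op 9: C3 write [C3 write: invalidate ['C2=M'] -> C3=M] -> [I,I,I,M] (invalidations this op: 1; running total: 5)
Op 10: C1 write [C1 write: invalidate ['C3=M'] -> C1=M] -> [I,M,I,I] (invalidations this op: 1; running total: 6)
Op 11: C2 read [C2 read from I: others=['C1=M'] -> C2=S, others downsized to S] -> [I,S,S,I] (invalidations this op: 0; running total: 6)
Op 12: C1 read [C1 read: already in S, no change] -> [I,S,S,I] (invalidations this op: 0; running total: 6)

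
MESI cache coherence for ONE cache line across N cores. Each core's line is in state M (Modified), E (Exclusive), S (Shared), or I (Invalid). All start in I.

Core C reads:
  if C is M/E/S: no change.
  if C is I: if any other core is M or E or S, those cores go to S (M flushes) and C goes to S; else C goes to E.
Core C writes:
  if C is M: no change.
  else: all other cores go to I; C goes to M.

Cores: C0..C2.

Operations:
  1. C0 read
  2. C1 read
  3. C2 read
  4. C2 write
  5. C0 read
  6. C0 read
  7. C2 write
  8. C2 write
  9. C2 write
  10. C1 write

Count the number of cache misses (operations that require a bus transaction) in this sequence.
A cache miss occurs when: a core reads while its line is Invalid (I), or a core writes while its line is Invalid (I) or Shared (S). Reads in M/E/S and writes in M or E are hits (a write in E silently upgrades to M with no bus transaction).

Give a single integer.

Answer: 7

Derivation:
Op 1: C0 read [C0 read from I: no other sharers -> C0=E (exclusive)] -> [E,I,I] [MISS #1: read from I]
Op 2: C1 read [C1 read from I: others=['C0=E'] -> C1=S, others downsized to S] -> [S,S,I] [MISS #2: read from I]
Op 3: C2 read [C2 read from I: others=['C0=S', 'C1=S'] -> C2=S, others downsized to S] -> [S,S,S] [MISS #3: read from I]
Op 4: C2 write [C2 write: invalidate ['C0=S', 'C1=S'] -> C2=M] -> [I,I,M] [MISS #4: write from S]
Op 5: C0 read [C0 read from I: others=['C2=M'] -> C0=S, others downsized to S] -> [S,I,S] [MISS #5: read from I]
Op 6: C0 read [C0 read: already in S, no change] -> [S,I,S] [hit: read from S]
Op 7: C2 write [C2 write: invalidate ['C0=S'] -> C2=M] -> [I,I,M] [MISS #6: write from S]
Op 8: C2 write [C2 write: already M (modified), no change] -> [I,I,M] [hit: write from M]
Op 9: C2 write [C2 write: already M (modified), no change] -> [I,I,M] [hit: write from M]
Op 10: C1 write [C1 write: invalidate ['C2=M'] -> C1=M] -> [I,M,I] [MISS #7: write from I]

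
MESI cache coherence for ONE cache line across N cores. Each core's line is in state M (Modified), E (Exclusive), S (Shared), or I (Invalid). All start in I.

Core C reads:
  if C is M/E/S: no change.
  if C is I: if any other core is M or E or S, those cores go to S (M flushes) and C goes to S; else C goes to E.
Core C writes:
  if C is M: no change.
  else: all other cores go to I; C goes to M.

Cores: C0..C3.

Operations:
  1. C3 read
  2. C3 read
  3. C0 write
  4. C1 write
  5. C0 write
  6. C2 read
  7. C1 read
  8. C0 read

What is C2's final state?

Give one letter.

Answer: S

Derivation:
Op 1: C3 read [C3 read from I: no other sharers -> C3=E (exclusive)] -> [I,I,I,E]
Op 2: C3 read [C3 read: already in E, no change] -> [I,I,I,E]
Op 3: C0 write [C0 write: invalidate ['C3=E'] -> C0=M] -> [M,I,I,I]
Op 4: C1 write [C1 write: invalidate ['C0=M'] -> C1=M] -> [I,M,I,I]
Op 5: C0 write [C0 write: invalidate ['C1=M'] -> C0=M] -> [M,I,I,I]
Op 6: C2 read [C2 read from I: others=['C0=M'] -> C2=S, others downsized to S] -> [S,I,S,I]
Op 7: C1 read [C1 read from I: others=['C0=S', 'C2=S'] -> C1=S, others downsized to S] -> [S,S,S,I]
Op 8: C0 read [C0 read: already in S, no change] -> [S,S,S,I]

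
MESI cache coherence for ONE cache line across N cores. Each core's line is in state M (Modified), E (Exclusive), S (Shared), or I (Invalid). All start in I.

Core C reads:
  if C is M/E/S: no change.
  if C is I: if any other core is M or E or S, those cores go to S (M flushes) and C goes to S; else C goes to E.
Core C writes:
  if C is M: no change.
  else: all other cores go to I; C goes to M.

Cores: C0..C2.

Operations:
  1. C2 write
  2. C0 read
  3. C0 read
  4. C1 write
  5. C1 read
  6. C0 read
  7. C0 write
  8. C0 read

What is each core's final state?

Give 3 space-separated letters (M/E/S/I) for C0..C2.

Op 1: C2 write [C2 write: invalidate none -> C2=M] -> [I,I,M]
Op 2: C0 read [C0 read from I: others=['C2=M'] -> C0=S, others downsized to S] -> [S,I,S]
Op 3: C0 read [C0 read: already in S, no change] -> [S,I,S]
Op 4: C1 write [C1 write: invalidate ['C0=S', 'C2=S'] -> C1=M] -> [I,M,I]
Op 5: C1 read [C1 read: already in M, no change] -> [I,M,I]
Op 6: C0 read [C0 read from I: others=['C1=M'] -> C0=S, others downsized to S] -> [S,S,I]
Op 7: C0 write [C0 write: invalidate ['C1=S'] -> C0=M] -> [M,I,I]
Op 8: C0 read [C0 read: already in M, no change] -> [M,I,I]

Answer: M I I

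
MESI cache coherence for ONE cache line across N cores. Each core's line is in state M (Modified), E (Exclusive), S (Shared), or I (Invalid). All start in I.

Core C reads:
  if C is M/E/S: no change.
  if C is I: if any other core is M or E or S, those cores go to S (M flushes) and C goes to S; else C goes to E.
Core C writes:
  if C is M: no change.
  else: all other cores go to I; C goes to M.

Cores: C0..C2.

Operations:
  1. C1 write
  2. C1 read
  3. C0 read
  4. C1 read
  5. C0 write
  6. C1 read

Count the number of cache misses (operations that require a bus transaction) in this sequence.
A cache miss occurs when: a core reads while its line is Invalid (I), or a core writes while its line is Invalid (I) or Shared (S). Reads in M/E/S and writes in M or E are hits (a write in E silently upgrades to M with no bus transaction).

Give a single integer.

Op 1: C1 write [C1 write: invalidate none -> C1=M] -> [I,M,I] [MISS #1: write from I]
Op 2: C1 read [C1 read: already in M, no change] -> [I,M,I] [hit: read from M]
Op 3: C0 read [C0 read from I: others=['C1=M'] -> C0=S, others downsized to S] -> [S,S,I] [MISS #2: read from I]
Op 4: C1 read [C1 read: already in S, no change] -> [S,S,I] [hit: read from S]
Op 5: C0 write [C0 write: invalidate ['C1=S'] -> C0=M] -> [M,I,I] [MISS #3: write from S]
Op 6: C1 read [C1 read from I: others=['C0=M'] -> C1=S, others downsized to S] -> [S,S,I] [MISS #4: read from I]

Answer: 4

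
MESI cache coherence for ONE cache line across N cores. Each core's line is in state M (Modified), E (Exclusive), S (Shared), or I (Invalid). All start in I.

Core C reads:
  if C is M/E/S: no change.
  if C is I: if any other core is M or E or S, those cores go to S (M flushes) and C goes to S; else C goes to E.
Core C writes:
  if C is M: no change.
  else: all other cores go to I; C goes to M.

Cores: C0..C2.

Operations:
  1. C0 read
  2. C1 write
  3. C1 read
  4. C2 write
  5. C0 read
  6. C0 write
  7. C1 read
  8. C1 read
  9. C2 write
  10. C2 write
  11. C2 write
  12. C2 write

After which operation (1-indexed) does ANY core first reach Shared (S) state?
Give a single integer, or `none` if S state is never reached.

Op 1: C0 read [C0 read from I: no other sharers -> C0=E (exclusive)] -> [E,I,I]
Op 2: C1 write [C1 write: invalidate ['C0=E'] -> C1=M] -> [I,M,I]
Op 3: C1 read [C1 read: already in M, no change] -> [I,M,I]
Op 4: C2 write [C2 write: invalidate ['C1=M'] -> C2=M] -> [I,I,M]
Op 5: C0 read [C0 read from I: others=['C2=M'] -> C0=S, others downsized to S] -> [S,I,S]
  -> First S state at op 5; remaining ops need not be traced.

Answer: 5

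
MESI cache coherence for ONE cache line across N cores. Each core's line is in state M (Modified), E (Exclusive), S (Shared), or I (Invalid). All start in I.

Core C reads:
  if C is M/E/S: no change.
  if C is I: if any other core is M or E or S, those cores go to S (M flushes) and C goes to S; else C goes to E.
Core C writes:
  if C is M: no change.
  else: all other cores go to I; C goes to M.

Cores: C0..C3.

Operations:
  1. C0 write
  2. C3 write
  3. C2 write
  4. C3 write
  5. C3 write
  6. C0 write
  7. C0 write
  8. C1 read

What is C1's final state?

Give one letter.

Answer: S

Derivation:
Op 1: C0 write [C0 write: invalidate none -> C0=M] -> [M,I,I,I]
Op 2: C3 write [C3 write: invalidate ['C0=M'] -> C3=M] -> [I,I,I,M]
Op 3: C2 write [C2 write: invalidate ['C3=M'] -> C2=M] -> [I,I,M,I]
Op 4: C3 write [C3 write: invalidate ['C2=M'] -> C3=M] -> [I,I,I,M]
Op 5: C3 write [C3 write: already M (modified), no change] -> [I,I,I,M]
Op 6: C0 write [C0 write: invalidate ['C3=M'] -> C0=M] -> [M,I,I,I]
Op 7: C0 write [C0 write: already M (modified), no change] -> [M,I,I,I]
Op 8: C1 read [C1 read from I: others=['C0=M'] -> C1=S, others downsized to S] -> [S,S,I,I]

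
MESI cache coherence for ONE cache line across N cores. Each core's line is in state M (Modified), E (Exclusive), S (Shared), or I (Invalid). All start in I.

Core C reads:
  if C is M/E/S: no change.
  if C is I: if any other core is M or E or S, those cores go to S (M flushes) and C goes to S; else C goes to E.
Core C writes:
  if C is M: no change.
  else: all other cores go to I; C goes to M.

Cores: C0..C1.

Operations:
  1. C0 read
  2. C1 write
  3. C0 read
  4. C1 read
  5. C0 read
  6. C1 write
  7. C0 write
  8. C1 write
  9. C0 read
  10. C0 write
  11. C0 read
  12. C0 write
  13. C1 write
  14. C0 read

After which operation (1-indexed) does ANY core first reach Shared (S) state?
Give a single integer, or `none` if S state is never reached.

Answer: 3

Derivation:
Op 1: C0 read [C0 read from I: no other sharers -> C0=E (exclusive)] -> [E,I]
Op 2: C1 write [C1 write: invalidate ['C0=E'] -> C1=M] -> [I,M]
Op 3: C0 read [C0 read from I: others=['C1=M'] -> C0=S, others downsized to S] -> [S,S]
  -> First S state at op 3; remaining ops need not be traced.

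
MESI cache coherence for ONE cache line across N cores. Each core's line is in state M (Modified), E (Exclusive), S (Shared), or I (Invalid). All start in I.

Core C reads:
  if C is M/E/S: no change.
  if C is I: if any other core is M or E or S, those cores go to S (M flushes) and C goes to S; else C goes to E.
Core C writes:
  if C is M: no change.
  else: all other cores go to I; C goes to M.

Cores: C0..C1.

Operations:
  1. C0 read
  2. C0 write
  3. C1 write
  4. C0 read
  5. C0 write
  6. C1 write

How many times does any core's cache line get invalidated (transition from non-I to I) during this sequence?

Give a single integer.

Op 1: C0 read [C0 read from I: no other sharers -> C0=E (exclusive)] -> [E,I] (invalidations this op: 0; running total: 0)
Op 2: C0 write [C0 write: invalidate none -> C0=M] -> [M,I] (invalidations this op: 0; running total: 0)
Op 3: C1 write [C1 write: invalidate ['C0=M'] -> C1=M] -> [I,M] (invalidations this op: 1; running total: 1)
Op 4: C0 read [C0 read from I: others=['C1=M'] -> C0=S, others downsized to S] -> [S,S] (invalidations this op: 0; running total: 1)
Op 5: C0 write [C0 write: invalidate ['C1=S'] -> C0=M] -> [M,I] (invalidations this op: 1; running total: 2)
Op 6: C1 write [C1 write: invalidate ['C0=M'] -> C1=M] -> [I,M] (invalidations this op: 1; running total: 3)

Answer: 3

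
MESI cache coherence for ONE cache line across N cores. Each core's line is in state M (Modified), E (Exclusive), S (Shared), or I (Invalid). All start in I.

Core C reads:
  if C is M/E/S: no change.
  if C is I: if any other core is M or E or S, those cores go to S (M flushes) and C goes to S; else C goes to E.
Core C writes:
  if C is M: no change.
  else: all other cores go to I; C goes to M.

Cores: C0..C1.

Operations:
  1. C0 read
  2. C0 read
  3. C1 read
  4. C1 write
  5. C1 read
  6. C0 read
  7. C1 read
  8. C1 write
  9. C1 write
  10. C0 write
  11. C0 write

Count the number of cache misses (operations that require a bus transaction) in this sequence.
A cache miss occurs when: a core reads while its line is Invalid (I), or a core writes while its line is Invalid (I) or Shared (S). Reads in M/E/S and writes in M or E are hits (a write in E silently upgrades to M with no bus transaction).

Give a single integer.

Op 1: C0 read [C0 read from I: no other sharers -> C0=E (exclusive)] -> [E,I] [MISS #1: read from I]
Op 2: C0 read [C0 read: already in E, no change] -> [E,I] [hit: read from E]
Op 3: C1 read [C1 read from I: others=['C0=E'] -> C1=S, others downsized to S] -> [S,S] [MISS #2: read from I]
Op 4: C1 write [C1 write: invalidate ['C0=S'] -> C1=M] -> [I,M] [MISS #3: write from S]
Op 5: C1 read [C1 read: already in M, no change] -> [I,M] [hit: read from M]
Op 6: C0 read [C0 read from I: others=['C1=M'] -> C0=S, others downsized to S] -> [S,S] [MISS #4: read from I]
Op 7: C1 read [C1 read: already in S, no change] -> [S,S] [hit: read from S]
Op 8: C1 write [C1 write: invalidate ['C0=S'] -> C1=M] -> [I,M] [MISS #5: write from S]
Op 9: C1 write [C1 write: already M (modified), no change] -> [I,M] [hit: write from M]
Op 10: C0 write [C0 write: invalidate ['C1=M'] -> C0=M] -> [M,I] [MISS #6: write from I]
Op 11: C0 write [C0 write: already M (modified), no change] -> [M,I] [hit: write from M]

Answer: 6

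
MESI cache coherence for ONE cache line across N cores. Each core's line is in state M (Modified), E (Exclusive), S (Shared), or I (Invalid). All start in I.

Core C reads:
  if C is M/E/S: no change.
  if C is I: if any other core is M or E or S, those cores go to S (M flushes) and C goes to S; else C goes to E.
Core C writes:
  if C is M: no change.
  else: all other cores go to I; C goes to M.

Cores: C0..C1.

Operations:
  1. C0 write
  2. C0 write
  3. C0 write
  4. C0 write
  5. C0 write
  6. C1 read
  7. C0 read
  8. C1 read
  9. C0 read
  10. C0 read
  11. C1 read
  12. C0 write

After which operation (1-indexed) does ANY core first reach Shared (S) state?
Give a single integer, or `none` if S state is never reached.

Op 1: C0 write [C0 write: invalidate none -> C0=M] -> [M,I]
Op 2: C0 write [C0 write: already M (modified), no change] -> [M,I]
Op 3: C0 write [C0 write: already M (modified), no change] -> [M,I]
Op 4: C0 write [C0 write: already M (modified), no change] -> [M,I]
Op 5: C0 write [C0 write: already M (modified), no change] -> [M,I]
Op 6: C1 read [C1 read from I: others=['C0=M'] -> C1=S, others downsized to S] -> [S,S]
  -> First S state at op 6; remaining ops need not be traced.

Answer: 6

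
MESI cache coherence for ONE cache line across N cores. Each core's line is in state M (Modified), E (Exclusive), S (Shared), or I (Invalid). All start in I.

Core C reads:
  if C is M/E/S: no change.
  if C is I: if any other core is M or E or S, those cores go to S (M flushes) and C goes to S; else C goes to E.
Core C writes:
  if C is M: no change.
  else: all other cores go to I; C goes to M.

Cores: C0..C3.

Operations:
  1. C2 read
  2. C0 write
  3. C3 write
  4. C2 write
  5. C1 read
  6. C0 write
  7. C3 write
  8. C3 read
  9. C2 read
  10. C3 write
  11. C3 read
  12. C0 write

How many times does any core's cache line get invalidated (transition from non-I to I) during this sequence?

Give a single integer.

Answer: 8

Derivation:
Op 1: C2 read [C2 read from I: no other sharers -> C2=E (exclusive)] -> [I,I,E,I] (invalidations this op: 0; running total: 0)
Op 2: C0 write [C0 write: invalidate ['C2=E'] -> C0=M] -> [M,I,I,I] (invalidations this op: 1; running total: 1)
Op 3: C3 write [C3 write: invalidate ['C0=M'] -> C3=M] -> [I,I,I,M] (invalidations this op: 1; running total: 2)
Op 4: C2 write [C2 write: invalidate ['C3=M'] -> C2=M] -> [I,I,M,I] (invalidations this op: 1; running total: 3)
Op 5: C1 read [C1 read from I: others=['C2=M'] -> C1=S, others downsized to S] -> [I,S,S,I] (invalidations this op: 0; running total: 3)
Op 6: C0 write [C0 write: invalidate ['C1=S', 'C2=S'] -> C0=M] -> [M,I,I,I] (invalidations this op: 2; running total: 5)
Op 7: C3 write [C3 write: invalidate ['C0=M'] -> C3=M] -> [I,I,I,M] (invalidations this op: 1; running total: 6)
Op 8: C3 read [C3 read: already in M, no change] -> [I,I,I,M] (invalidations this op: 0; running total: 6)
Op 9: C2 read [C2 read from I: others=['C3=M'] -> C2=S, others downsized to S] -> [I,I,S,S] (invalidations this op: 0; running total: 6)
Op 10: C3 write [C3 write: invalidate ['C2=S'] -> C3=M] -> [I,I,I,M] (invalidations this op: 1; running total: 7)
Op 11: C3 read [C3 read: already in M, no change] -> [I,I,I,M] (invalidations this op: 0; running total: 7)
Op 12: C0 write [C0 write: invalidate ['C3=M'] -> C0=M] -> [M,I,I,I] (invalidations this op: 1; running total: 8)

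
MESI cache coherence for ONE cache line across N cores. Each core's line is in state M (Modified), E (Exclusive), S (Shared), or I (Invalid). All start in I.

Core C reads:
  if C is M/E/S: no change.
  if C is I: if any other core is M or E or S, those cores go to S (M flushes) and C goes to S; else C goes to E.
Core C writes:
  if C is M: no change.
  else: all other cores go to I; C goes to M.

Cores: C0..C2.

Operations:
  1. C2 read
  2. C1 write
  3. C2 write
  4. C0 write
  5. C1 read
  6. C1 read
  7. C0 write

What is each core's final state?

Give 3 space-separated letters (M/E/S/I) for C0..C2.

Answer: M I I

Derivation:
Op 1: C2 read [C2 read from I: no other sharers -> C2=E (exclusive)] -> [I,I,E]
Op 2: C1 write [C1 write: invalidate ['C2=E'] -> C1=M] -> [I,M,I]
Op 3: C2 write [C2 write: invalidate ['C1=M'] -> C2=M] -> [I,I,M]
Op 4: C0 write [C0 write: invalidate ['C2=M'] -> C0=M] -> [M,I,I]
Op 5: C1 read [C1 read from I: others=['C0=M'] -> C1=S, others downsized to S] -> [S,S,I]
Op 6: C1 read [C1 read: already in S, no change] -> [S,S,I]
Op 7: C0 write [C0 write: invalidate ['C1=S'] -> C0=M] -> [M,I,I]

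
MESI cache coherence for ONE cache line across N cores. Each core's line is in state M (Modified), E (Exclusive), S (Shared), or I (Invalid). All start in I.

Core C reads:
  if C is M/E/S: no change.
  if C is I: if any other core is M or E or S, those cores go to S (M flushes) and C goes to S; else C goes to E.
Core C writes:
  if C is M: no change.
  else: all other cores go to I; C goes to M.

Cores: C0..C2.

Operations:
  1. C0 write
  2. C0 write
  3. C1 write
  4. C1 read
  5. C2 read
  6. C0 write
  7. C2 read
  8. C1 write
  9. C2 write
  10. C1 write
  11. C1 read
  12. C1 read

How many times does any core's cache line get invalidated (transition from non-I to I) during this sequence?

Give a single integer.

Op 1: C0 write [C0 write: invalidate none -> C0=M] -> [M,I,I] (invalidations this op: 0; running total: 0)
Op 2: C0 write [C0 write: already M (modified), no change] -> [M,I,I] (invalidations this op: 0; running total: 0)
Op 3: C1 write [C1 write: invalidate ['C0=M'] -> C1=M] -> [I,M,I] (invalidations this op: 1; running total: 1)
Op 4: C1 read [C1 read: already in M, no change] -> [I,M,I] (invalidations this op: 0; running total: 1)
Op 5: C2 read [C2 read from I: others=['C1=M'] -> C2=S, others downsized to S] -> [I,S,S] (invalidations this op: 0; running total: 1)
Op 6: C0 write [C0 write: invalidate ['C1=S', 'C2=S'] -> C0=M] -> [M,I,I] (invalidations this op: 2; running total: 3)
Op 7: C2 read [C2 read from I: others=['C0=M'] -> C2=S, others downsized to S] -> [S,I,S] (invalidations this op: 0; running total: 3)
Op 8: C1 write [C1 write: invalidate ['C0=S', 'C2=S'] -> C1=M] -> [I,M,I] (invalidations this op: 2; running total: 5)
Op 9: C2 write [C2 write: invalidate ['C1=M'] -> C2=M] -> [I,I,M] (invalidations this op: 1; running total: 6)
Op 10: C1 write [C1 write: invalidate ['C2=M'] -> C1=M] -> [I,M,I] (invalidations this op: 1; running total: 7)
Op 11: C1 read [C1 read: already in M, no change] -> [I,M,I] (invalidations this op: 0; running total: 7)
Op 12: C1 read [C1 read: already in M, no change] -> [I,M,I] (invalidations this op: 0; running total: 7)

Answer: 7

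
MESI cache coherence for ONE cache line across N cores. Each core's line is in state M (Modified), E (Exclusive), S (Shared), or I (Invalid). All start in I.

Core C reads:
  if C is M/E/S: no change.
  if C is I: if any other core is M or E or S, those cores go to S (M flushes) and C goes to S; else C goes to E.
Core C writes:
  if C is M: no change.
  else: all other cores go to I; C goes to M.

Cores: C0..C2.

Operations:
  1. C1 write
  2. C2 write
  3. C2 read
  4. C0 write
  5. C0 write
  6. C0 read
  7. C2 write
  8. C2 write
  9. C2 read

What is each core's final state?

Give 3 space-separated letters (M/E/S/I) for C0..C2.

Answer: I I M

Derivation:
Op 1: C1 write [C1 write: invalidate none -> C1=M] -> [I,M,I]
Op 2: C2 write [C2 write: invalidate ['C1=M'] -> C2=M] -> [I,I,M]
Op 3: C2 read [C2 read: already in M, no change] -> [I,I,M]
Op 4: C0 write [C0 write: invalidate ['C2=M'] -> C0=M] -> [M,I,I]
Op 5: C0 write [C0 write: already M (modified), no change] -> [M,I,I]
Op 6: C0 read [C0 read: already in M, no change] -> [M,I,I]
Op 7: C2 write [C2 write: invalidate ['C0=M'] -> C2=M] -> [I,I,M]
Op 8: C2 write [C2 write: already M (modified), no change] -> [I,I,M]
Op 9: C2 read [C2 read: already in M, no change] -> [I,I,M]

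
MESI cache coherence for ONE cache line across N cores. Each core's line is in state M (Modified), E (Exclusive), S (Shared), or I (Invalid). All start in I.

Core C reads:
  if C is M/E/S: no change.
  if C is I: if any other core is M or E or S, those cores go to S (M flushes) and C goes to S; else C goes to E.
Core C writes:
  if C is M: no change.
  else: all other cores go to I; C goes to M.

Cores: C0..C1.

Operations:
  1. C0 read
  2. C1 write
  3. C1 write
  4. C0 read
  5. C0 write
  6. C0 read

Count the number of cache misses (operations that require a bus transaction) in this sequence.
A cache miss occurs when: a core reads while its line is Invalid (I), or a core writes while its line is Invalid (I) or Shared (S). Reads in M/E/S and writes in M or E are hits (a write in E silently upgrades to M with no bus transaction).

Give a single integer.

Op 1: C0 read [C0 read from I: no other sharers -> C0=E (exclusive)] -> [E,I] [MISS #1: read from I]
Op 2: C1 write [C1 write: invalidate ['C0=E'] -> C1=M] -> [I,M] [MISS #2: write from I]
Op 3: C1 write [C1 write: already M (modified), no change] -> [I,M] [hit: write from M]
Op 4: C0 read [C0 read from I: others=['C1=M'] -> C0=S, others downsized to S] -> [S,S] [MISS #3: read from I]
Op 5: C0 write [C0 write: invalidate ['C1=S'] -> C0=M] -> [M,I] [MISS #4: write from S]
Op 6: C0 read [C0 read: already in M, no change] -> [M,I] [hit: read from M]

Answer: 4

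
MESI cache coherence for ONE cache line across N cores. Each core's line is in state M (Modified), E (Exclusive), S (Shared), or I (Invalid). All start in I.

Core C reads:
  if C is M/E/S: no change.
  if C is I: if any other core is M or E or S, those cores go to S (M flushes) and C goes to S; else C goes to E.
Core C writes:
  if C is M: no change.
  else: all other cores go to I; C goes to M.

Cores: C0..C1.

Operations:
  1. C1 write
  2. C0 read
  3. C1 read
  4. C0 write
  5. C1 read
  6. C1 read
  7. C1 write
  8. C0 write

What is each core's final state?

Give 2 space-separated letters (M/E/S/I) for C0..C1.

Op 1: C1 write [C1 write: invalidate none -> C1=M] -> [I,M]
Op 2: C0 read [C0 read from I: others=['C1=M'] -> C0=S, others downsized to S] -> [S,S]
Op 3: C1 read [C1 read: already in S, no change] -> [S,S]
Op 4: C0 write [C0 write: invalidate ['C1=S'] -> C0=M] -> [M,I]
Op 5: C1 read [C1 read from I: others=['C0=M'] -> C1=S, others downsized to S] -> [S,S]
Op 6: C1 read [C1 read: already in S, no change] -> [S,S]
Op 7: C1 write [C1 write: invalidate ['C0=S'] -> C1=M] -> [I,M]
Op 8: C0 write [C0 write: invalidate ['C1=M'] -> C0=M] -> [M,I]

Answer: M I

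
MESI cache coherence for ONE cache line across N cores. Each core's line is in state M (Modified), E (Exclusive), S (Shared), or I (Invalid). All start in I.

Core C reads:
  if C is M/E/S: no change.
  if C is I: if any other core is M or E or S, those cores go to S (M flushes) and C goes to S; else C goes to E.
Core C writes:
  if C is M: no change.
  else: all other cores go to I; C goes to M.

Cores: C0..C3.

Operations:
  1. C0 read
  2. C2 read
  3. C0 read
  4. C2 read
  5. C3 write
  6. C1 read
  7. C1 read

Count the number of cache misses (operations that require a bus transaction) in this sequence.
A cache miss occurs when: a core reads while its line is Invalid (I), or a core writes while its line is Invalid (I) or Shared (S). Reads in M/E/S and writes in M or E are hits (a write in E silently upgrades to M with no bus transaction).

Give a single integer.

Op 1: C0 read [C0 read from I: no other sharers -> C0=E (exclusive)] -> [E,I,I,I] [MISS #1: read from I]
Op 2: C2 read [C2 read from I: others=['C0=E'] -> C2=S, others downsized to S] -> [S,I,S,I] [MISS #2: read from I]
Op 3: C0 read [C0 read: already in S, no change] -> [S,I,S,I] [hit: read from S]
Op 4: C2 read [C2 read: already in S, no change] -> [S,I,S,I] [hit: read from S]
Op 5: C3 write [C3 write: invalidate ['C0=S', 'C2=S'] -> C3=M] -> [I,I,I,M] [MISS #3: write from I]
Op 6: C1 read [C1 read from I: others=['C3=M'] -> C1=S, others downsized to S] -> [I,S,I,S] [MISS #4: read from I]
Op 7: C1 read [C1 read: already in S, no change] -> [I,S,I,S] [hit: read from S]

Answer: 4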